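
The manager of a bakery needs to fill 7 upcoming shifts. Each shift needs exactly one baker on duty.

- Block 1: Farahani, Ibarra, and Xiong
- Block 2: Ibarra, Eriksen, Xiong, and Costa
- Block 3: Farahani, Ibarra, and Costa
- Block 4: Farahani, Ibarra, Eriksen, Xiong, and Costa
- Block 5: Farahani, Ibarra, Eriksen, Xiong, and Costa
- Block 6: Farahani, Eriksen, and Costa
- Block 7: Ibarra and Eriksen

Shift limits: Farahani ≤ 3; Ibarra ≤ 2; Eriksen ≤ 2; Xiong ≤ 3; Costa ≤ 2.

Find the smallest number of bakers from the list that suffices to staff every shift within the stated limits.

7 slots to fill and no one can take more than 3, so at least ⌈7/3⌉ = 3 bakers are needed.
Farahani, Ibarra, and Eriksen alone can cover everything: Block 1→Farahani, Block 2→Ibarra, Block 3→Farahani, Block 4→Eriksen, Block 5→Eriksen, Block 6→Farahani, Block 7→Ibarra.

3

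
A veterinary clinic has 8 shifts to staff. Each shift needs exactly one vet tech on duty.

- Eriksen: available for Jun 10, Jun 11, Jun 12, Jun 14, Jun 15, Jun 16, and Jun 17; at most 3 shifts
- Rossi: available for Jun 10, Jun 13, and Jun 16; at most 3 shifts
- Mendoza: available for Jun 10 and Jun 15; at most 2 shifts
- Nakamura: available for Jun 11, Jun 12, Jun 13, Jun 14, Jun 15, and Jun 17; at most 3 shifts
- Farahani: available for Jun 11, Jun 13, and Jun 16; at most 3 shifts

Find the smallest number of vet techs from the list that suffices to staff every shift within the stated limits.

8 slots to fill and no one can take more than 3, so at least ⌈8/3⌉ = 3 vet techs are needed.
Eriksen, Rossi, and Nakamura alone can cover everything: Jun 10→Eriksen, Jun 11→Eriksen, Jun 12→Eriksen, Jun 13→Rossi, Jun 14→Nakamura, Jun 15→Nakamura, Jun 16→Rossi, Jun 17→Nakamura.

3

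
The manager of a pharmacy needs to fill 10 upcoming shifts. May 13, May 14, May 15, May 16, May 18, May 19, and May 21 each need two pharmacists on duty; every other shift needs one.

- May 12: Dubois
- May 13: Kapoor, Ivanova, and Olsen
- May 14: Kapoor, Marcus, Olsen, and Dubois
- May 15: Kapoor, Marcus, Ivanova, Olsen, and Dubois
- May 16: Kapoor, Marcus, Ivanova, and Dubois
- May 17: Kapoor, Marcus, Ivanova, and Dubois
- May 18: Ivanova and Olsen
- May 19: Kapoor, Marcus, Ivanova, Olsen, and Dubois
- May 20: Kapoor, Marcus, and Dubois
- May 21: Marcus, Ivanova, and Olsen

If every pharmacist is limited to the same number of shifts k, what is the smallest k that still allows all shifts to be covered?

4

With 5 pharmacists and 17 worker-slots to fill, someone must work at least ⌈17/5⌉ = 4 shifts, so k ≥ 4.
k = 4 works: May 12→Dubois, May 13→Kapoor+Ivanova, May 14→Kapoor+Marcus, May 15→Marcus+Olsen, May 16→Marcus+Ivanova, May 17→Kapoor, May 18→Ivanova+Olsen, May 19→Olsen+Dubois, May 20→Kapoor, May 21→Marcus+Ivanova.
Loads: Kapoor 4, Marcus 4, Ivanova 4, Olsen 3, Dubois 2 — all ≤ 4.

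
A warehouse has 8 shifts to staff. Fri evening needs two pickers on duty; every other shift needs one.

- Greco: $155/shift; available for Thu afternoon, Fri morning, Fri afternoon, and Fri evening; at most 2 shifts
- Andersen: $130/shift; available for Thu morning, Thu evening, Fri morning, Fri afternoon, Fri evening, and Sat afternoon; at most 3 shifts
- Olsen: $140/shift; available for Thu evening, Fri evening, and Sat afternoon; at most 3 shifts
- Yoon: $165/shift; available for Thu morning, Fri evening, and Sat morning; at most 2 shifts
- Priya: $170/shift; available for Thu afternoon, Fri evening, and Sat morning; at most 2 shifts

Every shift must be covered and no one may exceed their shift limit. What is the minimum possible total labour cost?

Picking the cheapest available picker for each shift independently would cost $1240, but that ignores the shift limits.
An optimal schedule: Thu morning→Andersen, Thu afternoon→Greco, Thu evening→Olsen, Fri morning→Andersen, Fri afternoon→Andersen, Fri evening→Olsen+Greco, Sat morning→Yoon, Sat afternoon→Olsen.
Total: 130 + 155 + 140 + 130 + 130 + 140 + 155 + 165 + 140 = $1285.

$1285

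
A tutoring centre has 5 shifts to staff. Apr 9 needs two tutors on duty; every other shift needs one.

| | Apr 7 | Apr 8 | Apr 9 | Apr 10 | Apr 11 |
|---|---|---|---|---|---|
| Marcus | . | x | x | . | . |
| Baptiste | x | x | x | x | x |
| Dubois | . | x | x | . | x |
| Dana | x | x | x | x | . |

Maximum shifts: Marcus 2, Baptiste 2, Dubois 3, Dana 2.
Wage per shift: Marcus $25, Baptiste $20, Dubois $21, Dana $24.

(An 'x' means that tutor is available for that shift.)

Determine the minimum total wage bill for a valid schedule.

Picking the cheapest available tutor for each shift independently would cost $121, but that ignores the shift limits.
An optimal schedule: Apr 7→Baptiste, Apr 8→Dubois, Apr 9→Dubois+Dana, Apr 10→Baptiste, Apr 11→Dubois.
Total: 20 + 21 + 21 + 24 + 20 + 21 = $127.

$127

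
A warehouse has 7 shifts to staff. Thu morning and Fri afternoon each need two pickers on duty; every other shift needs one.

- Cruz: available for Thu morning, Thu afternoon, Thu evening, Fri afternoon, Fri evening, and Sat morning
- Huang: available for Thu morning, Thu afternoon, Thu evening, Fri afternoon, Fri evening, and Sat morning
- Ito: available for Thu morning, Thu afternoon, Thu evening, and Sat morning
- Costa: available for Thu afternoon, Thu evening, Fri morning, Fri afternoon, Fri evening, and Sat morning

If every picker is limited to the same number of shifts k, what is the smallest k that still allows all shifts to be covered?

3

With 4 pickers and 9 worker-slots to fill, someone must work at least ⌈9/4⌉ = 3 shifts, so k ≥ 3.
k = 3 works: Thu morning→Cruz+Huang, Thu afternoon→Huang, Thu evening→Ito, Fri morning→Costa, Fri afternoon→Cruz+Huang, Fri evening→Cruz, Sat morning→Ito.
Loads: Cruz 3, Huang 3, Ito 2, Costa 1 — all ≤ 3.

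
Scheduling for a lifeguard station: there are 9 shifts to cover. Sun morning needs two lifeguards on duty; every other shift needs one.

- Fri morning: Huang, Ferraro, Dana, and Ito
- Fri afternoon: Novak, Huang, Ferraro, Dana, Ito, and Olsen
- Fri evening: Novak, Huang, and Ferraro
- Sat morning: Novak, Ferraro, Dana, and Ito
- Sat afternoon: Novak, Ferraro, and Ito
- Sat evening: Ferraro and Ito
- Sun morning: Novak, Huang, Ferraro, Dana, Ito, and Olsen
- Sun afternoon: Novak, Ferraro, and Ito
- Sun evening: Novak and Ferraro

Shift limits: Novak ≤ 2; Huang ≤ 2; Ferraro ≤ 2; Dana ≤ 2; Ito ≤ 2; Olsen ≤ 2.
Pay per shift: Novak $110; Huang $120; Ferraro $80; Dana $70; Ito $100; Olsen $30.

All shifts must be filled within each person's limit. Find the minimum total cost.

$780

Picking the cheapest available lifeguard for each shift independently would cost $670, but that ignores the shift limits.
An optimal schedule: Fri morning→Dana, Fri afternoon→Olsen, Fri evening→Novak, Sat morning→Dana, Sat afternoon→Ito, Sat evening→Ferraro, Sun morning→Olsen+Novak, Sun afternoon→Ito, Sun evening→Ferraro.
Total: 70 + 30 + 110 + 70 + 100 + 80 + 30 + 110 + 100 + 80 = $780.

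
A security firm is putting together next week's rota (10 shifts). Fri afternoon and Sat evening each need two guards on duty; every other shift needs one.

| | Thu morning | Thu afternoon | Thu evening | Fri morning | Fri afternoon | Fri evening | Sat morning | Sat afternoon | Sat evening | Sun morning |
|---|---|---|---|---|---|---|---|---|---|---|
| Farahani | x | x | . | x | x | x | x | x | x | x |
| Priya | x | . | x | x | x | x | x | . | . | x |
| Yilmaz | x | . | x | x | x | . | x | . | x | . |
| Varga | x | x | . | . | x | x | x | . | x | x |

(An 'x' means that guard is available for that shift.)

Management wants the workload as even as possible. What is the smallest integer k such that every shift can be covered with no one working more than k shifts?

With 4 guards and 12 worker-slots to fill, someone must work at least ⌈12/4⌉ = 3 shifts, so k ≥ 3.
k = 3 works: Thu morning→Yilmaz, Thu afternoon→Farahani, Thu evening→Priya, Fri morning→Farahani, Fri afternoon→Yilmaz+Varga, Fri evening→Priya, Sat morning→Varga, Sat afternoon→Farahani, Sat evening→Yilmaz+Varga, Sun morning→Priya.
Loads: Farahani 3, Priya 3, Yilmaz 3, Varga 3 — all ≤ 3.

3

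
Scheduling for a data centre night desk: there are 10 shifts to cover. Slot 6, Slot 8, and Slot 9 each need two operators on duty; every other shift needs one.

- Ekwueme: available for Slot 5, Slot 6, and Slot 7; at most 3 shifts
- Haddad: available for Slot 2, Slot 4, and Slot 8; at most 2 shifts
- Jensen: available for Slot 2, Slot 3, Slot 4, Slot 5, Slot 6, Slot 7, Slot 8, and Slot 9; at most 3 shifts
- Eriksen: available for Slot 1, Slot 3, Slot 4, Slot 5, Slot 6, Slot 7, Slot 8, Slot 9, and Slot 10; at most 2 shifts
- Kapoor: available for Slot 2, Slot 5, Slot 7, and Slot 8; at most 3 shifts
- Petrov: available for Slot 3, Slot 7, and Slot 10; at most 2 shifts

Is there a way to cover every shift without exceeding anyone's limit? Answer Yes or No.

Yes

Slot 1 can only be covered by Eriksen, so that assignment is forced.
Slot 9 can only be covered by Jensen and Eriksen, so that assignment is forced.
One valid schedule: Slot 1→Eriksen, Slot 2→Haddad, Slot 3→Petrov, Slot 4→Haddad, Slot 5→Ekwueme, Slot 6→Ekwueme+Jensen, Slot 7→Ekwueme, Slot 8→Jensen+Kapoor, Slot 9→Jensen+Eriksen, Slot 10→Petrov.
Loads: Ekwueme 3/3, Haddad 2/2, Jensen 3/3, Eriksen 2/2, Kapoor 1/3, Petrov 2/2 — all within limits.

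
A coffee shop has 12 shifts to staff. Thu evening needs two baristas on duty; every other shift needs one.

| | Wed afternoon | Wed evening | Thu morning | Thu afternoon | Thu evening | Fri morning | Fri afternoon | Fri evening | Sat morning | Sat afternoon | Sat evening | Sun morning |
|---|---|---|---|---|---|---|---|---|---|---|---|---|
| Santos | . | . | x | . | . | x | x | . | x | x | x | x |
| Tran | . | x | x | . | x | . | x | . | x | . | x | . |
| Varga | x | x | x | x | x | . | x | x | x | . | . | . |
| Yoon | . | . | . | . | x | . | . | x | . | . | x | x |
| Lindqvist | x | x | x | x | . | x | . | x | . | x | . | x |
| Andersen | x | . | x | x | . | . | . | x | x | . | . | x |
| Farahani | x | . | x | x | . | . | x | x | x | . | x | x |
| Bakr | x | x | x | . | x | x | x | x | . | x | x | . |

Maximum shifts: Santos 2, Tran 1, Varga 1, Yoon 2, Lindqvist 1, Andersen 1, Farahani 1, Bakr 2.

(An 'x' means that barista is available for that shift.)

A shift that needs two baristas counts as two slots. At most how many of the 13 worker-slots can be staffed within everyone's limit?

11

Total capacity across all baristas is 2+1+1+2+1+1+1+2 = 11, and 13 slots are needed, so at most 11 can be filled.
An assignment achieving 11: Wed afternoon→Lindqvist, Wed evening→Tran, Thu afternoon→Varga, Thu evening→Yoon+Bakr, Fri morning→Santos, Fri afternoon→Farahani, Fri evening→Bakr, Sat morning→Andersen, Sat afternoon→Santos, Sat evening→Yoon.
Loads: Santos 2/2, Tran 1/1, Varga 1/1, Yoon 2/2, Lindqvist 1/1, Andersen 1/1, Farahani 1/1, Bakr 2/2.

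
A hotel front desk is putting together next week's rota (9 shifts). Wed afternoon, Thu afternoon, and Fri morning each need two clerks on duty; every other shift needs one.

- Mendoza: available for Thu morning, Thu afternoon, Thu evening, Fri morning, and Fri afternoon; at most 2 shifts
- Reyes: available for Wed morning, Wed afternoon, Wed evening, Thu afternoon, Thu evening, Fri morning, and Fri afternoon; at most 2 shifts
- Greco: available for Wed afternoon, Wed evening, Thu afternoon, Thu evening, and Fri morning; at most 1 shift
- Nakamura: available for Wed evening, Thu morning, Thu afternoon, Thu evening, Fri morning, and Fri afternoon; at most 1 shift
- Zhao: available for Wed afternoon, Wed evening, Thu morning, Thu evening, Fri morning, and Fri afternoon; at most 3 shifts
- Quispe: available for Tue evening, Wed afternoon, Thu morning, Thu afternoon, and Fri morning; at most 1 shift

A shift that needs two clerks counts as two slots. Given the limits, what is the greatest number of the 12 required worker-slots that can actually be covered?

10

Total capacity across all clerks is 2+2+1+1+3+1 = 10, and 12 slots are needed, so at most 10 can be filled.
An assignment achieving 10: Tue evening→Quispe, Wed morning→Reyes, Wed afternoon→Reyes+Greco, Wed evening→Nakamura, Thu morning→Mendoza, Thu afternoon→Mendoza, Thu evening→Zhao, Fri morning→Zhao, Fri afternoon→Zhao.
Loads: Mendoza 2/2, Reyes 2/2, Greco 1/1, Nakamura 1/1, Zhao 3/3, Quispe 1/1.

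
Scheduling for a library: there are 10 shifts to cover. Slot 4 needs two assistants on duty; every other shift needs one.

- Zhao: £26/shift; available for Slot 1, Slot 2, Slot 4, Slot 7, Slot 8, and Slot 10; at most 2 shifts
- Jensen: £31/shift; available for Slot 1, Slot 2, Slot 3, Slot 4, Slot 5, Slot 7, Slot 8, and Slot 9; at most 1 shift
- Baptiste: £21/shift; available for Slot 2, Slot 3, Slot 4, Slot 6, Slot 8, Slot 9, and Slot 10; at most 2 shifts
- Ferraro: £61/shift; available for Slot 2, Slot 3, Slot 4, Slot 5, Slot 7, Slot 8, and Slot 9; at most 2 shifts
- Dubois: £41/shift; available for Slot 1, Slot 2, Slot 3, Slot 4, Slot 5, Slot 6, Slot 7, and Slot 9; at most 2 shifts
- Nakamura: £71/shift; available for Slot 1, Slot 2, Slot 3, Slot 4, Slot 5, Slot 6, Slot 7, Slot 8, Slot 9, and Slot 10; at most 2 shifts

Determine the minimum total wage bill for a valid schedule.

£471

Picking the cheapest available assistant for each shift independently would cost £256, but that ignores the shift limits.
An optimal schedule: Slot 1→Zhao, Slot 2→Nakamura, Slot 3→Baptiste, Slot 4→Dubois+Nakamura, Slot 5→Jensen, Slot 6→Baptiste, Slot 7→Ferraro, Slot 8→Ferraro, Slot 9→Dubois, Slot 10→Zhao.
Total: 26 + 71 + 21 + 41 + 71 + 31 + 21 + 61 + 61 + 41 + 26 = £471.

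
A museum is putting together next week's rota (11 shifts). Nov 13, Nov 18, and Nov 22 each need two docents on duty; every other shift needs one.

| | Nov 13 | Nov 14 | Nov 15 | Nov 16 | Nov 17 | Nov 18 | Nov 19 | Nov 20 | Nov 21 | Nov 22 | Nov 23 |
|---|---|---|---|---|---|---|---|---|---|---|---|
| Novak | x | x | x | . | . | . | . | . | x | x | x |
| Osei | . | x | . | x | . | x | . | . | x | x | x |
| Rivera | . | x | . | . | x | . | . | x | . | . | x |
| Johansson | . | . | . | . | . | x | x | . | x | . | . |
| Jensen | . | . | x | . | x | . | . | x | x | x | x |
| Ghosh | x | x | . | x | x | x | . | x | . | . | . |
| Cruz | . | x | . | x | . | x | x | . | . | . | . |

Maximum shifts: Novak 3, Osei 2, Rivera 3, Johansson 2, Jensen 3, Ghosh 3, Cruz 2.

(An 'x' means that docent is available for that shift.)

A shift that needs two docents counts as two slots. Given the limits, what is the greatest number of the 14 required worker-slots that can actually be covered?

Total capacity across all docents is 3+2+3+2+3+3+2 = 18, and 14 slots are needed, so at most 14 can be filled.
An assignment achieving 14: Nov 13→Novak+Ghosh, Nov 14→Ghosh, Nov 15→Novak, Nov 16→Osei, Nov 17→Rivera, Nov 18→Johansson+Ghosh, Nov 19→Johansson, Nov 20→Rivera, Nov 21→Jensen, Nov 22→Novak+Osei, Nov 23→Rivera.
Loads: Novak 3/3, Osei 2/2, Rivera 3/3, Johansson 2/2, Jensen 1/3, Ghosh 3/3, Cruz 0/2.

14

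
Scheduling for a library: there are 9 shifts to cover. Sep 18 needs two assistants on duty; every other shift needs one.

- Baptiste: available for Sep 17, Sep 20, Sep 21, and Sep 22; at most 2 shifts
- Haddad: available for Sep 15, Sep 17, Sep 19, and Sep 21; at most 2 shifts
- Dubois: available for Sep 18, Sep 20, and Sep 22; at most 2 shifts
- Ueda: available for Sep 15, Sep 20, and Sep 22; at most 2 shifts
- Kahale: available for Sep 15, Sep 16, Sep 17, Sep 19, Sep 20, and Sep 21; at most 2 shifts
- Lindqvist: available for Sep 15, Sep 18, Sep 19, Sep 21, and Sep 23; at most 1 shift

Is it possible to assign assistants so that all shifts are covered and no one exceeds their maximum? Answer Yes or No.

Total capacity is 11 and 10 slots are needed, so capacity alone doesn't rule it out.
Shifts {Sep 18, Sep 23} need 3 worker-slots in total, but the assistants available for any of those shifts (Dubois and Lindqvist) can supply at most 2 among them. So no valid schedule exists.

No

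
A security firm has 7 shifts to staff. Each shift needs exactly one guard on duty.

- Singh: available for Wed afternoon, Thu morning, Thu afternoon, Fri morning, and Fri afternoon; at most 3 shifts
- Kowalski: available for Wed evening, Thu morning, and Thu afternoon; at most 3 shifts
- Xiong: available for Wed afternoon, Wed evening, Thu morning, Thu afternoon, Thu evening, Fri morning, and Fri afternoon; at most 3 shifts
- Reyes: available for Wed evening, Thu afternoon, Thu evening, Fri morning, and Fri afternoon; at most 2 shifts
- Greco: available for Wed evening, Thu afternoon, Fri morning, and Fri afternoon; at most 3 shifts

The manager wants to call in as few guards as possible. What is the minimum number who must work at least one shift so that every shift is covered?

3

7 slots to fill and no one can take more than 3, so at least ⌈7/3⌉ = 3 guards are needed.
Singh, Kowalski, and Xiong alone can cover everything: Wed afternoon→Singh, Wed evening→Kowalski, Thu morning→Kowalski, Thu afternoon→Kowalski, Thu evening→Xiong, Fri morning→Singh, Fri afternoon→Singh.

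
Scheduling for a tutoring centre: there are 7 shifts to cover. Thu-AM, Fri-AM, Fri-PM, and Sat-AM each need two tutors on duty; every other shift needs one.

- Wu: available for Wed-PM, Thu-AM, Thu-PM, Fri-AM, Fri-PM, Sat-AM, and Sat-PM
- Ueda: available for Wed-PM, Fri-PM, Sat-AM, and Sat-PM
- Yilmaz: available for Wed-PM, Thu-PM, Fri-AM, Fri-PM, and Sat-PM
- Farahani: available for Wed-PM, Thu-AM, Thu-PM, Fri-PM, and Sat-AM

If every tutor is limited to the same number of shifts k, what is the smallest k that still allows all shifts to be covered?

With 4 tutors and 11 worker-slots to fill, someone must work at least ⌈11/4⌉ = 3 shifts, so k ≥ 3.
k = 3 works: Wed-PM→Ueda, Thu-AM→Wu+Farahani, Thu-PM→Wu, Fri-AM→Wu+Yilmaz, Fri-PM→Yilmaz+Farahani, Sat-AM→Ueda+Farahani, Sat-PM→Ueda.
Loads: Wu 3, Ueda 3, Yilmaz 2, Farahani 3 — all ≤ 3.

3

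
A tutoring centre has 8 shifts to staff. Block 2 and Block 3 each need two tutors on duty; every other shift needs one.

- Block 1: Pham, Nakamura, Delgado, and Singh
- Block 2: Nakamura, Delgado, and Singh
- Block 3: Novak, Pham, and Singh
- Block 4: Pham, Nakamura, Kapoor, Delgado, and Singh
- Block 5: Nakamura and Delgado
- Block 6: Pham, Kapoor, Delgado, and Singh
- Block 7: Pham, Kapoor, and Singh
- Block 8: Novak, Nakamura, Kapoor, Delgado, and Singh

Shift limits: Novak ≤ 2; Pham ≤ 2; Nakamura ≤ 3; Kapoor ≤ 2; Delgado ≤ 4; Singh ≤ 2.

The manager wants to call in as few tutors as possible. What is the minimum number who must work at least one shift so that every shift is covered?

4

10 slots to fill and no one can take more than 4, so at least ⌈10/4⌉ = 3 tutors are needed.
Any 3 tutors together have capacity at most 4+3+2 = 9 < 10 slots, so 3 can never suffice.
Novak, Pham, Nakamura, and Delgado alone can cover everything: Block 1→Nakamura, Block 2→Nakamura+Delgado, Block 3→Novak+Pham, Block 4→Delgado, Block 5→Nakamura, Block 6→Delgado, Block 7→Pham, Block 8→Novak.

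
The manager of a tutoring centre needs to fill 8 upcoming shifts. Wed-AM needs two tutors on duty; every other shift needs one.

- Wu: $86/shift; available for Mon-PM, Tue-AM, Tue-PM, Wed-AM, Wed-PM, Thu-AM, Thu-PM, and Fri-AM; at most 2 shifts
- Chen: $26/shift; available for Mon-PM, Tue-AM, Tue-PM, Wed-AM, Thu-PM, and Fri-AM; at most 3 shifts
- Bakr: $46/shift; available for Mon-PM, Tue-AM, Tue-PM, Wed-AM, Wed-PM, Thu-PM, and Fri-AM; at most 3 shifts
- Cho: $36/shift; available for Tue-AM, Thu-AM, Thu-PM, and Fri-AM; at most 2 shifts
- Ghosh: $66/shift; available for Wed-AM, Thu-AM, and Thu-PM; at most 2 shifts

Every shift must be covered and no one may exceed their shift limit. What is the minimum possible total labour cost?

Picking the cheapest available tutor for each shift independently would cost $284, but that ignores the shift limits.
An optimal schedule: Mon-PM→Chen, Tue-AM→Chen, Tue-PM→Chen, Wed-AM→Bakr+Ghosh, Wed-PM→Bakr, Thu-AM→Cho, Thu-PM→Bakr, Fri-AM→Cho.
Total: 26 + 26 + 26 + 46 + 66 + 46 + 36 + 46 + 36 = $354.

$354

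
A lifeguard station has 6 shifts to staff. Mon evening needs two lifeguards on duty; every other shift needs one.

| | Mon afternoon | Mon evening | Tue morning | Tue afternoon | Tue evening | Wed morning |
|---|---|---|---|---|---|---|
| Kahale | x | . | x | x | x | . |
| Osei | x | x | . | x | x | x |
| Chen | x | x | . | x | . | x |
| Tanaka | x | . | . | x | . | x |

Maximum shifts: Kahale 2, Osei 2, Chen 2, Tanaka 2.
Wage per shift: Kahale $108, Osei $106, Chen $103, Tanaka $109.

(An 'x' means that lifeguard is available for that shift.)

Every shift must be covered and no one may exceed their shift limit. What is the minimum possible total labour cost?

Mon evening can only be covered by Osei and Chen, so that assignment is forced.
Tue morning can only be covered by Kahale, so that assignment is forced.
Picking the cheapest available lifeguard for each shift independently would cost $732, but that ignores the shift limits.
An optimal schedule: Mon afternoon→Chen, Mon evening→Osei+Chen, Tue morning→Kahale, Tue afternoon→Tanaka, Tue evening→Kahale, Wed morning→Osei.
Total: 103 + 106 + 103 + 108 + 109 + 108 + 106 = $743.

$743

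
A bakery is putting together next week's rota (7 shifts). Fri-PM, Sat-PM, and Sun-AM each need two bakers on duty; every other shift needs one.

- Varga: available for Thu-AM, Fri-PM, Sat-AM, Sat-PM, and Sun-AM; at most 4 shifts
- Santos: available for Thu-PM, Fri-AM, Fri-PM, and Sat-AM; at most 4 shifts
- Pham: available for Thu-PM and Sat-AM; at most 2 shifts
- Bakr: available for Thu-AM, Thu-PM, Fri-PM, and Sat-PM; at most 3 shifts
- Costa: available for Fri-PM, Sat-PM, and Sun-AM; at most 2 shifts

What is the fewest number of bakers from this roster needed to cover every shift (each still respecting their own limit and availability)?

10 slots to fill and no one can take more than 4, so at least ⌈10/4⌉ = 3 bakers are needed.
Varga, Santos, and Costa alone can cover everything: Thu-AM→Varga, Thu-PM→Santos, Fri-AM→Santos, Fri-PM→Varga+Santos, Sat-AM→Santos, Sat-PM→Varga+Costa, Sun-AM→Varga+Costa.

3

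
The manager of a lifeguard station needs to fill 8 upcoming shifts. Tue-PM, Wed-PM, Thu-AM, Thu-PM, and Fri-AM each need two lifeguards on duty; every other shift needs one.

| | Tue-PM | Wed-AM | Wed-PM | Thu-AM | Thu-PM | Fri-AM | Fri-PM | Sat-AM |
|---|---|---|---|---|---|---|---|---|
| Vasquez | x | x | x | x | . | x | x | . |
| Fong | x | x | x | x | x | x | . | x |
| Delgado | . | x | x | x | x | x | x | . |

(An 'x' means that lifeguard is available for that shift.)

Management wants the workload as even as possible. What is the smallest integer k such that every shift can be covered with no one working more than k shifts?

With 3 lifeguards and 13 worker-slots to fill, someone must work at least ⌈13/3⌉ = 5 shifts, so k ≥ 5.
k = 5 works: Tue-PM→Vasquez+Fong, Wed-AM→Vasquez, Wed-PM→Vasquez+Fong, Thu-AM→Vasquez+Delgado, Thu-PM→Fong+Delgado, Fri-AM→Fong+Delgado, Fri-PM→Vasquez, Sat-AM→Fong.
Loads: Vasquez 5, Fong 5, Delgado 3 — all ≤ 5.

5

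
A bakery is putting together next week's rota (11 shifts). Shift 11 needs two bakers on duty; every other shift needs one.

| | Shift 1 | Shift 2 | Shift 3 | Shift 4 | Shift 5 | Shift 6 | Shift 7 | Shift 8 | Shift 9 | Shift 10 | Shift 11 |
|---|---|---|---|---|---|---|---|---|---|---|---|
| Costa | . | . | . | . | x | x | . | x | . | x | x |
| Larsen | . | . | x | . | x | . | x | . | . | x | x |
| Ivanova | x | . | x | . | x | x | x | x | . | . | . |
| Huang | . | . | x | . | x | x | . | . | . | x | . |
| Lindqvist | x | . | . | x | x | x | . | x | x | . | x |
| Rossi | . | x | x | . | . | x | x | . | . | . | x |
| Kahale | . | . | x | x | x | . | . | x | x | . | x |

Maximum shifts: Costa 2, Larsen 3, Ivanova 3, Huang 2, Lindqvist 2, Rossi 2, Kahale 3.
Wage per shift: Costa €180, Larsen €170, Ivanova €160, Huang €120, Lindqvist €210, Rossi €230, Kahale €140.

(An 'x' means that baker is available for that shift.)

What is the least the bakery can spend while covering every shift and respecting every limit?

Shift 2 can only be covered by Rossi, so that assignment is forced.
Picking the cheapest available baker for each shift independently would cost €1760, but that ignores the shift limits.
An optimal schedule: Shift 1→Ivanova, Shift 2→Rossi, Shift 3→Larsen, Shift 4→Kahale, Shift 5→Larsen, Shift 6→Huang, Shift 7→Ivanova, Shift 8→Ivanova, Shift 9→Kahale, Shift 10→Huang, Shift 11→Kahale+Larsen.
Total: 160 + 230 + 170 + 140 + 170 + 120 + 160 + 160 + 140 + 120 + 140 + 170 = €1880.

€1880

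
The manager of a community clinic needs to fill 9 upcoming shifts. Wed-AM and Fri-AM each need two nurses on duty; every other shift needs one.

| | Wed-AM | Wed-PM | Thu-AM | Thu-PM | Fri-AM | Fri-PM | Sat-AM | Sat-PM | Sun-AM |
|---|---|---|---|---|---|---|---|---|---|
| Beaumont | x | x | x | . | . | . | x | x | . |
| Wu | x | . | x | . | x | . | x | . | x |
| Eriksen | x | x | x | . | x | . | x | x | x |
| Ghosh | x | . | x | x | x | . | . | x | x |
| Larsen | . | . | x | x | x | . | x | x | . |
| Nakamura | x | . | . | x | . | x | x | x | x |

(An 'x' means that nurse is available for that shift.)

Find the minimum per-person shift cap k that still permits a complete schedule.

2

With 6 nurses and 11 worker-slots to fill, someone must work at least ⌈11/6⌉ = 2 shifts, so k ≥ 2.
k = 2 works: Wed-AM→Ghosh+Nakamura, Wed-PM→Beaumont, Thu-AM→Beaumont, Thu-PM→Ghosh, Fri-AM→Eriksen+Larsen, Fri-PM→Nakamura, Sat-AM→Wu, Sat-PM→Eriksen, Sun-AM→Wu.
Loads: Beaumont 2, Wu 2, Eriksen 2, Ghosh 2, Larsen 1, Nakamura 2 — all ≤ 2.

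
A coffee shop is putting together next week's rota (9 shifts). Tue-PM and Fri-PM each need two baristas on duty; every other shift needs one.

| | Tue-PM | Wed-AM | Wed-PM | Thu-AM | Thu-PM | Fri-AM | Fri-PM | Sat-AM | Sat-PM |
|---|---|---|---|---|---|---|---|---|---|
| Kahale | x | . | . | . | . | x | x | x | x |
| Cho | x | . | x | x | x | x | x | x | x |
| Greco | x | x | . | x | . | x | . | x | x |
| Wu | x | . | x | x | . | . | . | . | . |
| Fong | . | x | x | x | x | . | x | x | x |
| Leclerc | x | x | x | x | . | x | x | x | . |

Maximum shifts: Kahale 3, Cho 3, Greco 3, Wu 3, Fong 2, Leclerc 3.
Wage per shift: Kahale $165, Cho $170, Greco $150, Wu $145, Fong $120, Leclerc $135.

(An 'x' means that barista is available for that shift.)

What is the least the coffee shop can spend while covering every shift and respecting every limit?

Picking the cheapest available barista for each shift independently would cost $1390, but that ignores the shift limits.
An optimal schedule: Tue-PM→Wu+Greco, Wed-AM→Leclerc, Wed-PM→Wu, Thu-AM→Wu, Thu-PM→Fong, Fri-AM→Leclerc, Fri-PM→Fong+Leclerc, Sat-AM→Greco, Sat-PM→Greco.
Total: 145 + 150 + 135 + 145 + 145 + 120 + 135 + 120 + 135 + 150 + 150 = $1530.

$1530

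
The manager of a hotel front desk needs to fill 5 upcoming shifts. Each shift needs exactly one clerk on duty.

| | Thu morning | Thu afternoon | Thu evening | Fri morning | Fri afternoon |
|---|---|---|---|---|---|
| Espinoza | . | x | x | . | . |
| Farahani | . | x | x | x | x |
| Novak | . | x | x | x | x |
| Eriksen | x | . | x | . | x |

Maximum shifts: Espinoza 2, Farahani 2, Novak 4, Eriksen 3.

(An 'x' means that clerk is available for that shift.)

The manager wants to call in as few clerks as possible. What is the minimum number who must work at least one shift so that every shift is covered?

5 slots to fill and no one can take more than 4, so at least ⌈5/4⌉ = 2 clerks are needed.
Farahani and Eriksen alone can cover everything: Thu morning→Eriksen, Thu afternoon→Farahani, Thu evening→Eriksen, Fri morning→Farahani, Fri afternoon→Eriksen.

2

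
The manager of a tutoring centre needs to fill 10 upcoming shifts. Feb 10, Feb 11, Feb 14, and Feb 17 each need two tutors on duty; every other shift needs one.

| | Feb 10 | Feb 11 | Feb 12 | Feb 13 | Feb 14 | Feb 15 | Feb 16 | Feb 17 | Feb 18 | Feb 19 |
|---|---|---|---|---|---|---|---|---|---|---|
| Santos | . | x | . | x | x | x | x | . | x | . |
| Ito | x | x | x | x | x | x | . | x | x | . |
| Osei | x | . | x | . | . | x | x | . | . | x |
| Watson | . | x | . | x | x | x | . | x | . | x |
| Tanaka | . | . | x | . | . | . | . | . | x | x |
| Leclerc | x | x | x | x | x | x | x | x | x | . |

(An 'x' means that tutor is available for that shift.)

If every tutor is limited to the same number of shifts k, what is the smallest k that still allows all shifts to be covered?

With 6 tutors and 14 worker-slots to fill, someone must work at least ⌈14/6⌉ = 3 shifts, so k ≥ 3.
k = 3 works: Feb 10→Ito+Osei, Feb 11→Watson+Leclerc, Feb 12→Ito, Feb 13→Santos, Feb 14→Watson+Leclerc, Feb 15→Osei, Feb 16→Santos, Feb 17→Ito+Watson, Feb 18→Santos, Feb 19→Osei.
Loads: Santos 3, Ito 3, Osei 3, Watson 3, Tanaka 0, Leclerc 2 — all ≤ 3.

3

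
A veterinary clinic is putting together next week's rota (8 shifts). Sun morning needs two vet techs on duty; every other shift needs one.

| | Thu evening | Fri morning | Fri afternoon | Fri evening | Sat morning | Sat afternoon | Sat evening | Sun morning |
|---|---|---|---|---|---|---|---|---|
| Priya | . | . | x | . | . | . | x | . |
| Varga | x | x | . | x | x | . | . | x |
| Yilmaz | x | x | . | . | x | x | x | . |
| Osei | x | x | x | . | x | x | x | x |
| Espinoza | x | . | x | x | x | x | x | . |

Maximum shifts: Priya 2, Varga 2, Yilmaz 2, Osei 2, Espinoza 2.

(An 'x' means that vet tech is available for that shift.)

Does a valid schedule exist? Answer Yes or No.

Sun morning can only be covered by Varga and Osei, so that assignment is forced.
One valid schedule: Thu evening→Osei, Fri morning→Yilmaz, Fri afternoon→Priya, Fri evening→Varga, Sat morning→Espinoza, Sat afternoon→Yilmaz, Sat evening→Priya, Sun morning→Varga+Osei.
Loads: Priya 2/2, Varga 2/2, Yilmaz 2/2, Osei 2/2, Espinoza 1/2 — all within limits.

Yes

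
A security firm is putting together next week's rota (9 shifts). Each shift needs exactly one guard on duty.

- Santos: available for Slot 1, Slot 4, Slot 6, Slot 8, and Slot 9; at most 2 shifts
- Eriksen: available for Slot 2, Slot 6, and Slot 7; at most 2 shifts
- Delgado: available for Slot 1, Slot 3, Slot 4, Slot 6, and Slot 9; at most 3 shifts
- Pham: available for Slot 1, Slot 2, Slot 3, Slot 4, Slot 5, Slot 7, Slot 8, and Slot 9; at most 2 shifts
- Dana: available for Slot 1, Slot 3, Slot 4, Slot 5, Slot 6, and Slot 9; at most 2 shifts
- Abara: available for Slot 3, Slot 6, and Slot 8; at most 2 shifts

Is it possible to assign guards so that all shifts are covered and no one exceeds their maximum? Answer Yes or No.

One valid schedule: Slot 1→Santos, Slot 2→Eriksen, Slot 3→Delgado, Slot 4→Delgado, Slot 5→Pham, Slot 6→Dana, Slot 7→Eriksen, Slot 8→Santos, Slot 9→Delgado.
Loads: Santos 2/2, Eriksen 2/2, Delgado 3/3, Pham 1/2, Dana 1/2, Abara 0/2 — all within limits.

Yes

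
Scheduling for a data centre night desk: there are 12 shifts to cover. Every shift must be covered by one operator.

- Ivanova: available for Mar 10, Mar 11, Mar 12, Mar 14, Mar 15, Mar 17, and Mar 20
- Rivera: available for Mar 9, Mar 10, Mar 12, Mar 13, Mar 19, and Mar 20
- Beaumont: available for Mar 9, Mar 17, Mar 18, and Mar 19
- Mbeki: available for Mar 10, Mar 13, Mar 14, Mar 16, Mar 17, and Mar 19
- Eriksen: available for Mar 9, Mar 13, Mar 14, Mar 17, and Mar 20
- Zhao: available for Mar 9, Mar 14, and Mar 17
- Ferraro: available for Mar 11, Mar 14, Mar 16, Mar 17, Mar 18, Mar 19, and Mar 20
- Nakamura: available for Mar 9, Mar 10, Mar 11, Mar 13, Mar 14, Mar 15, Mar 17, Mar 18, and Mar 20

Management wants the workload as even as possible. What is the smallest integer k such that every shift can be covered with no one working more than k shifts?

2

With 8 operators and 12 worker-slots to fill, someone must work at least ⌈12/8⌉ = 2 shifts, so k ≥ 2.
k = 2 works: Mar 9→Eriksen, Mar 10→Rivera, Mar 11→Ferraro, Mar 12→Ivanova, Mar 13→Rivera, Mar 14→Mbeki, Mar 15→Ivanova, Mar 16→Mbeki, Mar 17→Zhao, Mar 18→Beaumont, Mar 19→Beaumont, Mar 20→Eriksen.
Loads: Ivanova 2, Rivera 2, Beaumont 2, Mbeki 2, Eriksen 2, Zhao 1, Ferraro 1, Nakamura 0 — all ≤ 2.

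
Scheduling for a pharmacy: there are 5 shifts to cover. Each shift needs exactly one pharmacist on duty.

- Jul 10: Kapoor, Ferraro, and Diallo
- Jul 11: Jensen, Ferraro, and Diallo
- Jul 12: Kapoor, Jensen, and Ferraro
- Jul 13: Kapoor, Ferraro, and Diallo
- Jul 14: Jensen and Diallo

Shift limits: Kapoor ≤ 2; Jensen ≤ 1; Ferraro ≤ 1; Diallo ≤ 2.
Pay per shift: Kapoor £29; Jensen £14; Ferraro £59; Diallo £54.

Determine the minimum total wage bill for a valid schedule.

Picking the cheapest available pharmacist for each shift independently would cost £100, but that ignores the shift limits.
An optimal schedule: Jul 10→Kapoor, Jul 11→Diallo, Jul 12→Kapoor, Jul 13→Diallo, Jul 14→Jensen.
Total: 29 + 54 + 29 + 54 + 14 = £180.

£180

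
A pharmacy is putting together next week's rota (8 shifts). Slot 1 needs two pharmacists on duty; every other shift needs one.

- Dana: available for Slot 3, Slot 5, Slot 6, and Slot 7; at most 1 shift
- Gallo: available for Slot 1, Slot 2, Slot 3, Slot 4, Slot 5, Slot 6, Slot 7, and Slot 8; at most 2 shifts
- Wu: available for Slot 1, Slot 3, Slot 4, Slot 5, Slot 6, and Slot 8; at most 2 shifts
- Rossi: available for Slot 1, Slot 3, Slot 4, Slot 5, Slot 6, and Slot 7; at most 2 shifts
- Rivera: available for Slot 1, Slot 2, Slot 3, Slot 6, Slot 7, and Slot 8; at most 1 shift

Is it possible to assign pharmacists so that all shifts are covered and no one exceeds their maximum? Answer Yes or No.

Total capacity is 1+2+2+2+1 = 8 but 9 worker-slots are needed — infeasible.

No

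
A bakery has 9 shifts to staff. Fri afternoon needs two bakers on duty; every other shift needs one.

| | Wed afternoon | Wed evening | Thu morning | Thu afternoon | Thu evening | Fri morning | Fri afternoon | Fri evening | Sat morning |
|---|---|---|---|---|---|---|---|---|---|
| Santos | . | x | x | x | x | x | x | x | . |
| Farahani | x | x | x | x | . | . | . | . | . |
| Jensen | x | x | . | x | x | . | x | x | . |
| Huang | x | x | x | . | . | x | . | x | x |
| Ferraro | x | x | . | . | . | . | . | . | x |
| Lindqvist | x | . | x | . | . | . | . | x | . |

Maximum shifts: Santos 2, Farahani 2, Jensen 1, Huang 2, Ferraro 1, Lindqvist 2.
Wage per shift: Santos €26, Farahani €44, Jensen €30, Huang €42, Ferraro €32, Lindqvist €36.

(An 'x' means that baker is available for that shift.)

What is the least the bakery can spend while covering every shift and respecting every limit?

€358

Fri afternoon can only be covered by Santos and Jensen, so that assignment is forced.
Picking the cheapest available baker for each shift independently would cost €274, but that ignores the shift limits.
An optimal schedule: Wed afternoon→Lindqvist, Wed evening→Ferraro, Thu morning→Farahani, Thu afternoon→Farahani, Thu evening→Santos, Fri morning→Huang, Fri afternoon→Santos+Jensen, Fri evening→Lindqvist, Sat morning→Huang.
Total: 36 + 32 + 44 + 44 + 26 + 42 + 26 + 30 + 36 + 42 = €358.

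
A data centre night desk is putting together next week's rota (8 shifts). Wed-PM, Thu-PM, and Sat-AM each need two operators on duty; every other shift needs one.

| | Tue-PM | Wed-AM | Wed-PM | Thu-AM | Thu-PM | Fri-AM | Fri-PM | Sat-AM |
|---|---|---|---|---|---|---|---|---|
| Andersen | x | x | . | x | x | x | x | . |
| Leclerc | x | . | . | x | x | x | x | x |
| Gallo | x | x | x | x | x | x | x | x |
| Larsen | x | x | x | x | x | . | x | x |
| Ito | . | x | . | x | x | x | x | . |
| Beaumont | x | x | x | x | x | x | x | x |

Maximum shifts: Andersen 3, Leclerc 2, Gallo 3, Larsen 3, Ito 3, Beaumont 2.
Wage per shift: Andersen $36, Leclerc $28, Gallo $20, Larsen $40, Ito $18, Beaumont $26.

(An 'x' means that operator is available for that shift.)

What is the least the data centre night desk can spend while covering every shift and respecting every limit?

Picking the cheapest available operator for each shift independently would cost $222, but that ignores the shift limits.
An optimal schedule: Tue-PM→Gallo, Wed-AM→Ito, Wed-PM→Gallo+Beaumont, Thu-AM→Ito, Thu-PM→Leclerc+Andersen, Fri-AM→Ito, Fri-PM→Gallo, Sat-AM→Beaumont+Leclerc.
Total: 20 + 18 + 20 + 26 + 18 + 28 + 36 + 18 + 20 + 26 + 28 = $258.

$258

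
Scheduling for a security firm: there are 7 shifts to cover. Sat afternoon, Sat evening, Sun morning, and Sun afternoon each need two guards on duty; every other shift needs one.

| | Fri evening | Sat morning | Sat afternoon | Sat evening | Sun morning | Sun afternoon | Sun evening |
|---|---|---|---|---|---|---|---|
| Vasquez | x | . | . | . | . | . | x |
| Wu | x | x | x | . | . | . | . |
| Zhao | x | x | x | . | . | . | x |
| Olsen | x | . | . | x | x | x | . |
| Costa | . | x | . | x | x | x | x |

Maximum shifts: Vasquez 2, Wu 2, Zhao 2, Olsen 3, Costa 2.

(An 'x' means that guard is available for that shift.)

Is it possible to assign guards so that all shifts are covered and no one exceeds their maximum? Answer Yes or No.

Total capacity is 11 and 11 slots are needed, so capacity alone doesn't rule it out.
Shifts {Sat evening, Sun morning, Sun afternoon} need 6 worker-slots in total, but the guards available for any of those shifts (Olsen and Costa) can supply at most 5 among them. So no valid schedule exists.

No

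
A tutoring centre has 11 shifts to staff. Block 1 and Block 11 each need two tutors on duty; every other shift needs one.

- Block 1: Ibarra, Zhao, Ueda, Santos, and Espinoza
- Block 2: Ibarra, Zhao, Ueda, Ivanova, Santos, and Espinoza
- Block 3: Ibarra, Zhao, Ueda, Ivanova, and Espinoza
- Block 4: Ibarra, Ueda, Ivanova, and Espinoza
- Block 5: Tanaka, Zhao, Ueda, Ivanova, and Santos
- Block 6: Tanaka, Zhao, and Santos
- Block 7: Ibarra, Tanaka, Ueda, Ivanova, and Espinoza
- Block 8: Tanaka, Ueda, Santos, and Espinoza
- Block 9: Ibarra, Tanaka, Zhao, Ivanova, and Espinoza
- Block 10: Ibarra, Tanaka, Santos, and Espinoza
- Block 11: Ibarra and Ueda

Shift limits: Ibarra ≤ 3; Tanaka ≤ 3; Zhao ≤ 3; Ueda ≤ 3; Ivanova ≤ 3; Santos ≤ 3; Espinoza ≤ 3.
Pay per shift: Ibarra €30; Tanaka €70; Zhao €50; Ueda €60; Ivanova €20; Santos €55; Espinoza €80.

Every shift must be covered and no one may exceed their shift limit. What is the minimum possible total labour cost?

€525

Block 11 can only be covered by Ibarra and Ueda, so that assignment is forced.
Picking the cheapest available tutor for each shift independently would cost €425, but that ignores the shift limits.
An optimal schedule: Block 1→Zhao+Santos, Block 2→Santos, Block 3→Ivanova, Block 4→Ivanova, Block 5→Ivanova, Block 6→Zhao, Block 7→Ibarra, Block 8→Santos, Block 9→Zhao, Block 10→Ibarra, Block 11→Ibarra+Ueda.
Total: 50 + 55 + 55 + 20 + 20 + 20 + 50 + 30 + 55 + 50 + 30 + 30 + 60 = €525.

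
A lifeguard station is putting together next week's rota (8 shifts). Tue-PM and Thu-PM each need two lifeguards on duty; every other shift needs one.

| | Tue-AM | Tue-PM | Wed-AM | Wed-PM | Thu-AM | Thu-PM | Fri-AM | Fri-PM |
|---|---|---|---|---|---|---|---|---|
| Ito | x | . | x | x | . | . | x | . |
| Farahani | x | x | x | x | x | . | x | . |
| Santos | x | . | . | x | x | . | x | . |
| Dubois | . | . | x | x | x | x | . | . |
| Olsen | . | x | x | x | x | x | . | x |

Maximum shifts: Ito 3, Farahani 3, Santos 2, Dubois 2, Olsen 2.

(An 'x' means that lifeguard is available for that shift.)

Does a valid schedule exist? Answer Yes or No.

No

Total capacity is 12 and 10 slots are needed, so capacity alone doesn't rule it out.
Shifts {Tue-PM, Thu-PM, Fri-PM} need 5 worker-slots in total, but the lifeguards available for any of those shifts (Farahani, Dubois, and Olsen) can supply at most 4 among them. So no valid schedule exists.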